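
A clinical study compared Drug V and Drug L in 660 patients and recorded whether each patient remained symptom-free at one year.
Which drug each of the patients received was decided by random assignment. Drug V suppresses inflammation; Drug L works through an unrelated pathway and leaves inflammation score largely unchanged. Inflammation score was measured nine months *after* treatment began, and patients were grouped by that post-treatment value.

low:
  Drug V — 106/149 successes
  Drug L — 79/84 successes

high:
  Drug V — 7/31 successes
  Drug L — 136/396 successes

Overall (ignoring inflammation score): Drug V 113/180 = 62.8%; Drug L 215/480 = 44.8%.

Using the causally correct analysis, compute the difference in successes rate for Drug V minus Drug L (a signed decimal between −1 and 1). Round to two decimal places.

+0.18

Stratifying would compare drugs among patients the drugs themselves sorted into inflammation score groups — a form of selection on an intermediate. The unconditioned pooled rates give the total causal effect.
The causal difference is the pooled difference: 0.628 − 0.448 = +0.180.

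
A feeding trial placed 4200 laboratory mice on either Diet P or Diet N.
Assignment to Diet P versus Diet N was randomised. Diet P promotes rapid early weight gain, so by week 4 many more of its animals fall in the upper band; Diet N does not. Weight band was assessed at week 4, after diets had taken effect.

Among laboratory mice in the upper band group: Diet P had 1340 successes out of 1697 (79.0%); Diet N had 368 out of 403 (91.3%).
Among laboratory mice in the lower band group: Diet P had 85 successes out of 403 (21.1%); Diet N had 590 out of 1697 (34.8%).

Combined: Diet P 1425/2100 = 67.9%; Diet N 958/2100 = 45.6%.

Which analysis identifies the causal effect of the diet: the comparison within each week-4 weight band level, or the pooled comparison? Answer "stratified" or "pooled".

pooled

Week-4 weight band lies on the pathway diet → week-4 weight band → outcome, so adjusting for it blocks the indirect effect. For the total causal effect of diet, use the unadjusted pooled rates.
Pooled: Diet P 67.9% vs Diet N 45.6%; Diet P is higher overall.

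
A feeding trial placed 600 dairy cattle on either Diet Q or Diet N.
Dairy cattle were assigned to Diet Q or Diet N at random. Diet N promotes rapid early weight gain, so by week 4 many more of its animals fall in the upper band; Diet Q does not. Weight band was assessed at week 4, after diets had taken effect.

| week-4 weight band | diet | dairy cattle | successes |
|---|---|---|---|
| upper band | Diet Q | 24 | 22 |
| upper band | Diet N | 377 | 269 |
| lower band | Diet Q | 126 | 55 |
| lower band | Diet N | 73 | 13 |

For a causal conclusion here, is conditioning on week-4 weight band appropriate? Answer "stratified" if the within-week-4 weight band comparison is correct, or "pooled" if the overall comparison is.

pooled

Within every week-4 weight band level Diet Q has the higher rate, yet pooled Diet N does — Simpson's reversal.
Week-4 weight band is recorded after the diet and is itself shifted by it — it sits on the causal path from diet to outcome. Conditioning on a mediator would strip out part of the effect we want; the pooled comparison gives the total causal effect.
Pooled: Diet Q 51.3% vs Diet N 62.7%; Diet N is higher overall.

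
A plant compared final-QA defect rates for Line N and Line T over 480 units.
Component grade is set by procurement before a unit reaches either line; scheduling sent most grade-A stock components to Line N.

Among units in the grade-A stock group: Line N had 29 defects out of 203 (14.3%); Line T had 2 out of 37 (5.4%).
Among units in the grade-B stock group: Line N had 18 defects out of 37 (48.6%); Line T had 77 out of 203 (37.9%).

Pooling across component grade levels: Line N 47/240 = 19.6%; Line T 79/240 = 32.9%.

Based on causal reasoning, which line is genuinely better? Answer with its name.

Line T

Component grade differs across lines for reasons unrelated to any effect of the line itself, and it separately predicts the outcome — a classic confounder. We must compare within component grade levels.
Within each level — grade-A stock: 14.3% vs 5.4%; grade-B stock: 48.6% vs 37.9% — Line T is lower every time.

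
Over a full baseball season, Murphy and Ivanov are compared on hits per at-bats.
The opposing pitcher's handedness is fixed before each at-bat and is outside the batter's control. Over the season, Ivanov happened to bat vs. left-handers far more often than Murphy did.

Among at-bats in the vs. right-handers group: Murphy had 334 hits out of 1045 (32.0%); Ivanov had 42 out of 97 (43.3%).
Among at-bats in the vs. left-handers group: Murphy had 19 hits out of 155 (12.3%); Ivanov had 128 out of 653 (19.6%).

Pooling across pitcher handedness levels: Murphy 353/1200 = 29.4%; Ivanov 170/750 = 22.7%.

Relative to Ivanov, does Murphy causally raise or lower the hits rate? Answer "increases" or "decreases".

Pitcher handedness is set before the player has any effect — it is not caused by the player — and it independently drives the outcome. That makes it a confounder, so the causal comparison is within pitcher handedness levels.
Within each level — vs. right-handers: 32.0% vs 43.3%; vs. left-handers: 12.3% vs 19.6% — Ivanov is higher every time.

decreases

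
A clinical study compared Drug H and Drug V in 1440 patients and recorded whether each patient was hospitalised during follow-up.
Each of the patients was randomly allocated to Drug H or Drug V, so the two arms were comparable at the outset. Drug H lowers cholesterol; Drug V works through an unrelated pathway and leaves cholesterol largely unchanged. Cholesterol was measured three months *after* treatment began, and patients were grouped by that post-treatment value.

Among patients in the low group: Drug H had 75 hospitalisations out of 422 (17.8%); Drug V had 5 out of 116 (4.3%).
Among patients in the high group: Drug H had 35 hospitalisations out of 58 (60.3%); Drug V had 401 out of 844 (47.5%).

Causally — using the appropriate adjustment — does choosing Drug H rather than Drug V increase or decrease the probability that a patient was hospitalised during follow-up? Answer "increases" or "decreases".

decreases

Within every cholesterol level Drug V has the lower rate, yet pooled Drug H does — Simpson's reversal.
Cholesterol here is a post-treatment variable shaped by the drug; conditioning on it would introduce bias rather than remove it. The overall comparison is the causal one.
Pooled: Drug H 22.9% vs Drug V 42.3%; Drug H is lower overall.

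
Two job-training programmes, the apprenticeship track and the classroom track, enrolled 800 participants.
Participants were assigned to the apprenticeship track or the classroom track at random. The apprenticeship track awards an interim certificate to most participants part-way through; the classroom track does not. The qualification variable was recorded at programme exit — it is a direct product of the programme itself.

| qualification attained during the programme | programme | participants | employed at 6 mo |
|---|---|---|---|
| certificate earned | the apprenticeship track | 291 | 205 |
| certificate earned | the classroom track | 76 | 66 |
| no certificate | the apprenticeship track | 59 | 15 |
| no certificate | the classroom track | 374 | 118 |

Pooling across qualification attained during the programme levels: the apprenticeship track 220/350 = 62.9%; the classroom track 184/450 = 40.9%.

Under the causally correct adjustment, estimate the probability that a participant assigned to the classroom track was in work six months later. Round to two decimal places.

0.41

The qualification attained during the programme-specific comparison favours the classroom track throughout, but the pooled figures favour the apprenticeship track. The question is whether to condition on qualification attained during the programme.
The distribution of qualification attained during the programme is itself part of what the programme does — it is an intermediate outcome. Holding it fixed would remove that part of the effect; the total effect is the pooled difference.
So P(outcome | do(the classroom track)) is just the pooled rate for the classroom track: 184/450 = 0.409.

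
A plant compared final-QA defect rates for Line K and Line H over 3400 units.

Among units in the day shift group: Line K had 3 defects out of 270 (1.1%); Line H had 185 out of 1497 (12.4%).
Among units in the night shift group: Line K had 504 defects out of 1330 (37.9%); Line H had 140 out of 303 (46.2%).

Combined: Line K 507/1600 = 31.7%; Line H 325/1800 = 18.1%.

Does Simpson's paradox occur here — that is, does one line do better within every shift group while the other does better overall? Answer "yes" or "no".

yes

Within each shift level (day shift 1.1% vs 12.4%; night shift 37.9% vs 46.2%), Line K has the lower rate every time. Pooled: 31.7% vs 18.1% — Line H has the lower rate overall. The two comparisons disagree.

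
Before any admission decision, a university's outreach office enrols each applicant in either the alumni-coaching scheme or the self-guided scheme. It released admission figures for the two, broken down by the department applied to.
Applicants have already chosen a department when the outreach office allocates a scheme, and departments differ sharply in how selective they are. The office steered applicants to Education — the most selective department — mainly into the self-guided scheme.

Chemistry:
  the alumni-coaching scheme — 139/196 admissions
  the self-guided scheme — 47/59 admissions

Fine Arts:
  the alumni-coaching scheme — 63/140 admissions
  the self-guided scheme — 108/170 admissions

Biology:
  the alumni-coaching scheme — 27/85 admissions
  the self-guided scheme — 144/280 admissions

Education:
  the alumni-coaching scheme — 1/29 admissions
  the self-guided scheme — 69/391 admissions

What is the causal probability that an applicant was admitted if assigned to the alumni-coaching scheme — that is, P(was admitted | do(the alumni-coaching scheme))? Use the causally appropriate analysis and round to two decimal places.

The imbalance in department arose from how applicants were allocated, not from anything the outreach scheme did; and department independently affects the outcome. The pooled gap is confounded — condition on department.
Standardising the alumni-coaching scheme to the population department mix: 0.189·139/196 + 0.230·63/140 + 0.270·27/85 + 0.311·1/29 = 0.334.

0.33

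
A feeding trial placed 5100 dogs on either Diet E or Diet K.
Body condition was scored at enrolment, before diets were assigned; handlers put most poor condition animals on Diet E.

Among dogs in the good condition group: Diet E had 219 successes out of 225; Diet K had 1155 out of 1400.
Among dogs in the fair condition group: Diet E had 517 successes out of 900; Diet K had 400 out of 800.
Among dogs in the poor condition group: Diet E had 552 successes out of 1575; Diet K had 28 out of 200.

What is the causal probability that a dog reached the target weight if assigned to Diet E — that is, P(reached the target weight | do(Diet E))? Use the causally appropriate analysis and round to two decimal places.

0.62

Since starting body condition is a pre-existing factor (not a product of the diet) and it affects the outcome on its own, it is a confounder. The stratified rates, not the pooled rate, identify the causal effect.
Standardising Diet E to the population starting body condition mix: 0.319·219/225 + 0.333·517/900 + 0.348·552/1575 = 0.624.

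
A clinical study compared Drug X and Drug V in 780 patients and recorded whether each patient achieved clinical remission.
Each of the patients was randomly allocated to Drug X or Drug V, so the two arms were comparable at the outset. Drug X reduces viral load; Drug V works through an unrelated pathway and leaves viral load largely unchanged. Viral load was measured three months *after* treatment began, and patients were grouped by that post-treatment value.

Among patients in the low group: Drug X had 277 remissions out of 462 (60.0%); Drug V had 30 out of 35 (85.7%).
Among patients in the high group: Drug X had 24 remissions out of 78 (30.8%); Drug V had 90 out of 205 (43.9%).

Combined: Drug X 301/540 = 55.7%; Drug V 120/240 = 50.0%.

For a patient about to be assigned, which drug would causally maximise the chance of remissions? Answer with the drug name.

Because the drug influences viral load, viral load is a post-treatment mediator, not a confounder. Stratifying on it would bias the estimate; the causal effect is the crude pooled difference.
Pooled: Drug X 55.7% vs Drug V 50.0%; Drug X is higher overall.

Drug X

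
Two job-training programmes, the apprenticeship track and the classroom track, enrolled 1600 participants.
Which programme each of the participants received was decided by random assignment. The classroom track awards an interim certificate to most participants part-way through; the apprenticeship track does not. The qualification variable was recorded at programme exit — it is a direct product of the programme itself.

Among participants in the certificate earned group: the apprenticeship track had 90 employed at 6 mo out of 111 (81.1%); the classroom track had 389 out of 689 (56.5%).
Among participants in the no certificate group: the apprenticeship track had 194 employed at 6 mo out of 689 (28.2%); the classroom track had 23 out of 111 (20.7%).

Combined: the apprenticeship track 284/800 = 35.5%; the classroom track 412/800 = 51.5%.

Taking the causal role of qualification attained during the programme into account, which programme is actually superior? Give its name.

Qualification attained during the programme lies on the pathway programme → qualification attained during the programme → outcome, so adjusting for it blocks the indirect effect. For the total causal effect of programme, use the unadjusted pooled rates.
Pooled: the apprenticeship track 35.5% vs the classroom track 51.5%; the classroom track is higher overall.

the classroom track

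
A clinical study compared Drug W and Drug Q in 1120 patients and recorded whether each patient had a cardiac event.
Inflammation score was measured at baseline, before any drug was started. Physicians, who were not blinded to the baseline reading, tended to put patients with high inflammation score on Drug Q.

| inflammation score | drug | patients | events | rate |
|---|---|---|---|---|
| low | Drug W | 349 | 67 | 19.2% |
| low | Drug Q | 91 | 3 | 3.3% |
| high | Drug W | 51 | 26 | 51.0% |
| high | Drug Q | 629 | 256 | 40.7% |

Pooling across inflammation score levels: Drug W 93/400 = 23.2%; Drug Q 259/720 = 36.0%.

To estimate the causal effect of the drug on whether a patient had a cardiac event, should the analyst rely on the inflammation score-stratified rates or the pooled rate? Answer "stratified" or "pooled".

The imbalance in inflammation score arose from how patients were allocated, not from anything the drug did; and inflammation score independently affects the outcome. The pooled gap is confounded — condition on inflammation score.
Within each level — low: 19.2% vs 3.3%; high: 51.0% vs 40.7% — Drug Q is lower every time.

stratified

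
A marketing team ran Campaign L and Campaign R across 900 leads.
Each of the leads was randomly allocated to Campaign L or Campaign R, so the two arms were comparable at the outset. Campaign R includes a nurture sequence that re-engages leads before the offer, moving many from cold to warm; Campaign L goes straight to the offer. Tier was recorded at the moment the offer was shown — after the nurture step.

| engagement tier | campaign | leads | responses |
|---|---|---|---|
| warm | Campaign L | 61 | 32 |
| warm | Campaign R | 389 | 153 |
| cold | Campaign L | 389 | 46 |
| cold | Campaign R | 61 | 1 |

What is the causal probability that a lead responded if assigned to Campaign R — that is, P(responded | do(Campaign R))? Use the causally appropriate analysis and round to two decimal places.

0.34

Campaign L is higher inside every engagement tier stratum but Campaign R is higher in aggregate. Whether to stratify depends on how engagement tier relates to the campaign.
Engagement tier lies on the pathway campaign → engagement tier → outcome, so adjusting for it blocks the indirect effect. For the total causal effect of campaign, use the unadjusted pooled rates.
So P(outcome | do(Campaign R)) is just the pooled rate for Campaign R: 154/450 = 0.342.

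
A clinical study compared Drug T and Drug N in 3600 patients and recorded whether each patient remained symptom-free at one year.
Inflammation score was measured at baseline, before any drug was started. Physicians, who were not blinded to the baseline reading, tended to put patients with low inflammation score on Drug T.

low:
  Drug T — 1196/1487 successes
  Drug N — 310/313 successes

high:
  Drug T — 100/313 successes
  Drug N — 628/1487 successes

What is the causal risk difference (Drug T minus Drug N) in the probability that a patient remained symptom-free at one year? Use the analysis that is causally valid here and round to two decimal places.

-0.14

The stratified and pooled comparisons disagree (Drug N wins within each inflammation score; Drug T wins overall), so the answer turns on the causal role of inflammation score.
Inflammation score satisfies the back-door criterion: it is not a descendant of the drug, and it blocks the spurious path from drug to outcome. Adjusting for it (i.e., using the within-inflammation score rates) gives the causal effect.
Adjusting over the population distribution of inflammation score: 0.500·(0.804−0.990) + 0.500·(0.319−0.422) = -0.144.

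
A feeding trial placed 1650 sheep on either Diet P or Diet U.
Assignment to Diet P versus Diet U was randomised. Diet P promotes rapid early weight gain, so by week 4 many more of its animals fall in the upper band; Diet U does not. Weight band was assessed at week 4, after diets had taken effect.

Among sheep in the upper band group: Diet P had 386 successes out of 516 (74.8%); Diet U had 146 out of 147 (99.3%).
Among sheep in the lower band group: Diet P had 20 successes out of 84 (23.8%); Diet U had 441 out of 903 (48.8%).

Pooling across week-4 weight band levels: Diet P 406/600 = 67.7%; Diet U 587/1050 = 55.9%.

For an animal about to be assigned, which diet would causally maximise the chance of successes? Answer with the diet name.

Diet P

The week-4 weight band-specific comparison favours Diet U throughout, but the pooled figures favour Diet P. The question is whether to condition on week-4 weight band.
Week-4 weight band is recorded after the diet and is itself shifted by it — it sits on the causal path from diet to outcome. Conditioning on a mediator would strip out part of the effect we want; the pooled comparison gives the total causal effect.
Pooled: Diet P 67.7% vs Diet U 55.9%; Diet P is higher overall.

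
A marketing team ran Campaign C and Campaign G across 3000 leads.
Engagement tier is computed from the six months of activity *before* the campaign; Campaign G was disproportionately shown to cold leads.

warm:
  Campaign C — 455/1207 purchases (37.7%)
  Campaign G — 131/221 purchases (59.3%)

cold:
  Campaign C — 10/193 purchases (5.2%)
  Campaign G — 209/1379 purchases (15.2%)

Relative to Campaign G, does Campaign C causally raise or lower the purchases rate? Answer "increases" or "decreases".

Engagement tier is set before the campaign has any effect — it is not caused by the campaign — and it independently drives the outcome. That makes it a confounder, so the causal comparison is within engagement tier levels.
Within each level — warm: 37.7% vs 59.3%; cold: 5.2% vs 15.2% — Campaign G is higher every time.

decreases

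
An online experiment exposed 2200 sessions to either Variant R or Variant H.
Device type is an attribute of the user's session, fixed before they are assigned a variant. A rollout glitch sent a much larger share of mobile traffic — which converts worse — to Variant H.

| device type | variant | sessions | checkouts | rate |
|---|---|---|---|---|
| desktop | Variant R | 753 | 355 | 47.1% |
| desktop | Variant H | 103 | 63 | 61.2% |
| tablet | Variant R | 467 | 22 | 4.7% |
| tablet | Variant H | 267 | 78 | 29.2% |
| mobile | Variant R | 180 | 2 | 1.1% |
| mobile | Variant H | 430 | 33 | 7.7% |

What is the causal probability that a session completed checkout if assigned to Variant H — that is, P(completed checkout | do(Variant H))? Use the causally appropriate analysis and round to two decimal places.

The device type-specific comparison favours Variant H throughout, but the pooled figures favour Variant R. The question is whether to condition on device type.
Here device type is a common cause — it drives both which variant a case falls under and the outcome. The crude comparison mixes populations; the stratum-specific rates are the causally relevant ones.
Standardising Variant H to the population device type mix: 0.389·63/103 + 0.334·78/267 + 0.277·33/430 = 0.357.

0.36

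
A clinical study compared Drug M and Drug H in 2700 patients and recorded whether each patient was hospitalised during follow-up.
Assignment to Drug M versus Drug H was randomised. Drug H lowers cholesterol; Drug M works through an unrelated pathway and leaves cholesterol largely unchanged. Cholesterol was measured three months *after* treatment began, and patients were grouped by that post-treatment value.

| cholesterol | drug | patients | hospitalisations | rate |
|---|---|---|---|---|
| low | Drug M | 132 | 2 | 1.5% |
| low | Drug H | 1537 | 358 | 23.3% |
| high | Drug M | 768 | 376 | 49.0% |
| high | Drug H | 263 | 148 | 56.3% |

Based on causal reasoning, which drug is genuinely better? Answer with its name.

Drug H

The stratified and pooled comparisons disagree (Drug M wins within each cholesterol; Drug H wins overall), so the answer turns on the causal role of cholesterol.
Cholesterol lies on the pathway drug → cholesterol → outcome, so adjusting for it blocks the indirect effect. For the total causal effect of drug, use the unadjusted pooled rates.
Pooled: Drug M 42.0% vs Drug H 28.1%; Drug H is lower overall.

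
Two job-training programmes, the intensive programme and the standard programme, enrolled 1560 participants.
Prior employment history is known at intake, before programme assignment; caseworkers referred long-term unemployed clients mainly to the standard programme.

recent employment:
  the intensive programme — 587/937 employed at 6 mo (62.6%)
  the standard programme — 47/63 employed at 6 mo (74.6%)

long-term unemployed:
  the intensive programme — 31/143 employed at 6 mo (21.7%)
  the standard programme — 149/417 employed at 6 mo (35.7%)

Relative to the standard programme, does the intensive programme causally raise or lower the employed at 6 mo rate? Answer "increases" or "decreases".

Prior employment history satisfies the back-door criterion: it is not a descendant of the programme, and it blocks the spurious path from programme to outcome. Adjusting for it (i.e., using the within-prior employment history rates) gives the causal effect.
Within each level — recent employment: 62.6% vs 74.6%; long-term unemployed: 21.7% vs 35.7% — the standard programme is higher every time.

decreases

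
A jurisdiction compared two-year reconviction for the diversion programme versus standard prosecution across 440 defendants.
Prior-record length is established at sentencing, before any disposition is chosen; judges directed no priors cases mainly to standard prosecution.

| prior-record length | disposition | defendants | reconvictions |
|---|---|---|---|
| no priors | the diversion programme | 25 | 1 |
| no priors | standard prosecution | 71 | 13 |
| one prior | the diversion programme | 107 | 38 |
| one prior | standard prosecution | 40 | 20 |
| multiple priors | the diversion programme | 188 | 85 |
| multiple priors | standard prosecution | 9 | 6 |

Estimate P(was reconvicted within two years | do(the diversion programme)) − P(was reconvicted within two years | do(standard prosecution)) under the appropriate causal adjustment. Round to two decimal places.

-0.18

Nothing the disposition does changes prior-record length; the imbalance is an allocation artefact. With prior-record length also predicting the outcome, the pooled figure is confounded, and the within-stratum comparison is the causal one.
Adjusting over the population distribution of prior-record length: 0.218·(0.040−0.183) + 0.334·(0.355−0.500) + 0.448·(0.452−0.667) = -0.176.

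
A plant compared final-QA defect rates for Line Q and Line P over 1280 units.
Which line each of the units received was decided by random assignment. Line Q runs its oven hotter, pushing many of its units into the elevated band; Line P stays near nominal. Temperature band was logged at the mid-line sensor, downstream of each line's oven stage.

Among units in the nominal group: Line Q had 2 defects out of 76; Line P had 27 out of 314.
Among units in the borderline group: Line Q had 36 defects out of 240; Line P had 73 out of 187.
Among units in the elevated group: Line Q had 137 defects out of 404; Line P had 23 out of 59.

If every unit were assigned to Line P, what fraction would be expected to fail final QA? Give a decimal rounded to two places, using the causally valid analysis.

Within every in-process temperature band level Line Q has the lower rate, yet pooled Line P does — Simpson's reversal.
The distribution of in-process temperature band is itself part of what the line does — it is an intermediate outcome. Holding it fixed would remove that part of the effect; the total effect is the pooled difference.
So P(outcome | do(Line P)) is just the pooled rate for Line P: 123/560 = 0.220.

0.22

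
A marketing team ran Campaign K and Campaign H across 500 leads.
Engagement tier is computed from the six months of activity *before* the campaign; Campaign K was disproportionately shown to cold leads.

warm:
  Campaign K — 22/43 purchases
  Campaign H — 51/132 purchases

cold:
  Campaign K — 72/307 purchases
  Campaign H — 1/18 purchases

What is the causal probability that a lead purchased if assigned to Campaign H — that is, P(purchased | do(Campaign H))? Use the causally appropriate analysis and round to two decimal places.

0.17

The engagement tier-specific comparison favours Campaign K throughout, but the pooled figures favour Campaign H. The question is whether to condition on engagement tier.
Engagement tier differs across campaigns for reasons unrelated to any effect of the campaign itself, and it separately predicts the outcome — a classic confounder. We must compare within engagement tier levels.
Standardising Campaign H to the population engagement tier mix: 0.350·51/132 + 0.650·1/18 = 0.171.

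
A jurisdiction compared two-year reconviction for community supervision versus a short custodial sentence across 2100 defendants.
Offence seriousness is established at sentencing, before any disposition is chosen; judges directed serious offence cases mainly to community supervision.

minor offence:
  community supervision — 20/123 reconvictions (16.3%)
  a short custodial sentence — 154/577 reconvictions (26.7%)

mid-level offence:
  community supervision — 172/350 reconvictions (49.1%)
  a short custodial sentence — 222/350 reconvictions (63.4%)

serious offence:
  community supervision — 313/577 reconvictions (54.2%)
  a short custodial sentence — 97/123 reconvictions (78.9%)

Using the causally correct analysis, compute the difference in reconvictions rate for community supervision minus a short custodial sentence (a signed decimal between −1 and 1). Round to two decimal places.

Offence seriousness satisfies the back-door criterion: it is not a descendant of the disposition, and it blocks the spurious path from disposition to outcome. Adjusting for it (i.e., using the within-offence seriousness rates) gives the causal effect.
Adjusting over the population distribution of offence seriousness: 0.333·(0.163−0.267) + 0.333·(0.491−0.634) + 0.333·(0.542−0.789) = -0.164.

-0.16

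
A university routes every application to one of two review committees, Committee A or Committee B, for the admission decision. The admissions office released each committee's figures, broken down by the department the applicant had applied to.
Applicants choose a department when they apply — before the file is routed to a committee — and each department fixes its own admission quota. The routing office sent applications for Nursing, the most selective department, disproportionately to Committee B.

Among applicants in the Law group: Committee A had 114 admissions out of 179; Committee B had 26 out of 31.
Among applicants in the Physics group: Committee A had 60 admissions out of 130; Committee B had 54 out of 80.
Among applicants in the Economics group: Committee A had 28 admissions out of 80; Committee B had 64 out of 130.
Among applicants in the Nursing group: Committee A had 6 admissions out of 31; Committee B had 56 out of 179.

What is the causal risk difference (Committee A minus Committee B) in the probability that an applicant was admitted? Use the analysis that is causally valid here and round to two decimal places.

-0.17

The department-specific comparison favours Committee B throughout, but the pooled figures favour Committee A. The question is whether to condition on department.
Here department is a common cause — it drives both which review committee a case falls under and the outcome. The crude comparison mixes populations; the stratum-specific rates are the causally relevant ones.
Adjusting over the population distribution of department: 0.250·(0.637−0.839) + 0.250·(0.462−0.675) + 0.250·(0.350−0.492) + 0.250·(0.194−0.313) = -0.169.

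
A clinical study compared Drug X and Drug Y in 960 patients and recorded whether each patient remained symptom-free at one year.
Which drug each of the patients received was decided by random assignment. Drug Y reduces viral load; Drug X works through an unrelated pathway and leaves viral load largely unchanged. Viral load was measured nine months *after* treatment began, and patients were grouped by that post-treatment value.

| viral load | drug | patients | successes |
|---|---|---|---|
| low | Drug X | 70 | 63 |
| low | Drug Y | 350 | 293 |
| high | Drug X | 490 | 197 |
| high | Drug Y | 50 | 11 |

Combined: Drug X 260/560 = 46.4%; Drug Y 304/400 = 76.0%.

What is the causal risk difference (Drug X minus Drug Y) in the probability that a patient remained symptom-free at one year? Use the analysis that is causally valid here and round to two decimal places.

The viral load-specific comparison favours Drug X throughout, but the pooled figures favour Drug Y. The question is whether to condition on viral load.
The distribution of viral load is itself part of what the drug does — it is an intermediate outcome. Holding it fixed would remove that part of the effect; the total effect is the pooled difference.
The causal difference is the pooled difference: 0.464 − 0.760 = -0.296.

-0.30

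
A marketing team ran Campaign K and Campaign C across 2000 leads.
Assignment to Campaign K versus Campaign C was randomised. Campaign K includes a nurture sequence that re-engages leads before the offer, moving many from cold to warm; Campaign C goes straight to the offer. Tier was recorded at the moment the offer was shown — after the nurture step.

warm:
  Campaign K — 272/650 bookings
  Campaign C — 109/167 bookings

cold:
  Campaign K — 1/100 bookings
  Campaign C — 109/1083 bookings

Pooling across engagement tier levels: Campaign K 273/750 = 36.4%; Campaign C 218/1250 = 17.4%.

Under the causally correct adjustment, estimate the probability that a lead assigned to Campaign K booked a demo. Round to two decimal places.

0.36

The distribution of engagement tier is itself part of what the campaign does — it is an intermediate outcome. Holding it fixed would remove that part of the effect; the total effect is the pooled difference.
So P(outcome | do(Campaign K)) is just the pooled rate for Campaign K: 273/750 = 0.364.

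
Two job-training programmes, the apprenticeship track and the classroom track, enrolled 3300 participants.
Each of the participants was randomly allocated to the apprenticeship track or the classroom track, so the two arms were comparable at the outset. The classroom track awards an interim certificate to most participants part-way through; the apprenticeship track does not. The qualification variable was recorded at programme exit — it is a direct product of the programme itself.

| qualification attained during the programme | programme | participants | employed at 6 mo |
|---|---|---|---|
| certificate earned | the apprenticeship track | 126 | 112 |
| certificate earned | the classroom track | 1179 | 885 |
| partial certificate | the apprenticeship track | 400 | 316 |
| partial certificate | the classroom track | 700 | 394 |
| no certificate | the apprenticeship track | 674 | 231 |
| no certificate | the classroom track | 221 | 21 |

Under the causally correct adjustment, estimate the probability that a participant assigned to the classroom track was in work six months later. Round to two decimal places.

the apprenticeship track is higher inside every qualification attained during the programme stratum but the classroom track is higher in aggregate. Whether to stratify depends on how qualification attained during the programme relates to the programme.
Qualification attained during the programme is recorded after the programme and is itself shifted by it — it sits on the causal path from programme to outcome. Conditioning on a mediator would strip out part of the effect we want; the pooled comparison gives the total causal effect.
So P(outcome | do(the classroom track)) is just the pooled rate for the classroom track: 1300/2100 = 0.619.

0.62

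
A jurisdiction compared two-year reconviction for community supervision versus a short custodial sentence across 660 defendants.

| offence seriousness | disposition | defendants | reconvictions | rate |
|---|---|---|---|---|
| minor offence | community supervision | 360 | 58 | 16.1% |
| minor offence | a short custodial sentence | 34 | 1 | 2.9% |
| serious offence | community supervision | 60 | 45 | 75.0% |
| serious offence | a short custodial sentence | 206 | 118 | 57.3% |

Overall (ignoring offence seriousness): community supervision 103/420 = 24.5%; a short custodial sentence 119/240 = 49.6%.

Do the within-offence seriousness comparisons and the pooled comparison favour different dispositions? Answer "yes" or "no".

yes

Within each offence seriousness level (minor offence 16.1% vs 2.9%; serious offence 75.0% vs 57.3%), a short custodial sentence has the lower rate every time. Pooled: 24.5% vs 49.6% — community supervision has the lower rate overall. The two comparisons disagree.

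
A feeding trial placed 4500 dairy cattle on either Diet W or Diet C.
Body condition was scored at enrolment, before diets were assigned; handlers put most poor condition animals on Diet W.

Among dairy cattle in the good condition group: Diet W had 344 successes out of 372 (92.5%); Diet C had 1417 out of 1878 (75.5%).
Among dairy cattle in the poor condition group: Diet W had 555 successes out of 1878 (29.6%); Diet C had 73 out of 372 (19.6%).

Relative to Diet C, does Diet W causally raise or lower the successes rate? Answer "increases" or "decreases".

increases

The stratified and pooled comparisons disagree (Diet W wins within each starting body condition; Diet C wins overall), so the answer turns on the causal role of starting body condition.
Nothing the diet does changes starting body condition; the imbalance is an allocation artefact. With starting body condition also predicting the outcome, the pooled figure is confounded, and the within-stratum comparison is the causal one.
Within each level — good condition: 92.5% vs 75.5%; poor condition: 29.6% vs 19.6% — Diet W is higher every time.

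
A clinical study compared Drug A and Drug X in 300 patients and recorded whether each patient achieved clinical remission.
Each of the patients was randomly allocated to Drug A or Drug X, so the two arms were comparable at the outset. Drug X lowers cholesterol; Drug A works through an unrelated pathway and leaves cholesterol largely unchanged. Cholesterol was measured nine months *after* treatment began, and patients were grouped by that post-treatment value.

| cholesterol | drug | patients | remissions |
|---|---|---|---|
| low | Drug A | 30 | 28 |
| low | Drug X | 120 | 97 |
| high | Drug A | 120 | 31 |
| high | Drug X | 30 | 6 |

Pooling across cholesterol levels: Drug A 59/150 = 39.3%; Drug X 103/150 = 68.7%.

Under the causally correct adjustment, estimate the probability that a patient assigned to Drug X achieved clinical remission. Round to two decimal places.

0.69

The stratified and pooled comparisons disagree (Drug A wins within each cholesterol; Drug X wins overall), so the answer turns on the causal role of cholesterol.
Cholesterol is downstream of the drug. One should not condition on a consequence of treatment, so the overall rates are the right comparison.
So P(outcome | do(Drug X)) is just the pooled rate for Drug X: 103/150 = 0.687.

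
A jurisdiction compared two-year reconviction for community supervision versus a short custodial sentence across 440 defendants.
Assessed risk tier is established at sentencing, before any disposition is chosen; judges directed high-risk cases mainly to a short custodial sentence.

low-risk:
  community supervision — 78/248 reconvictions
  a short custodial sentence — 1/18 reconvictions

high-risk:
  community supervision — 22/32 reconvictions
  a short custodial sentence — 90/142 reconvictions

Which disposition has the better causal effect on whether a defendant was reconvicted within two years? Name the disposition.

Within every assessed risk tier level a short custodial sentence has the lower rate, yet pooled community supervision does — Simpson's reversal.
Assessed risk tier satisfies the back-door criterion: it is not a descendant of the disposition, and it blocks the spurious path from disposition to outcome. Adjusting for it (i.e., using the within-assessed risk tier rates) gives the causal effect.
Within each level — low-risk: 31.5% vs 5.6%; high-risk: 68.8% vs 63.4% — a short custodial sentence is lower every time.

a short custodial sentence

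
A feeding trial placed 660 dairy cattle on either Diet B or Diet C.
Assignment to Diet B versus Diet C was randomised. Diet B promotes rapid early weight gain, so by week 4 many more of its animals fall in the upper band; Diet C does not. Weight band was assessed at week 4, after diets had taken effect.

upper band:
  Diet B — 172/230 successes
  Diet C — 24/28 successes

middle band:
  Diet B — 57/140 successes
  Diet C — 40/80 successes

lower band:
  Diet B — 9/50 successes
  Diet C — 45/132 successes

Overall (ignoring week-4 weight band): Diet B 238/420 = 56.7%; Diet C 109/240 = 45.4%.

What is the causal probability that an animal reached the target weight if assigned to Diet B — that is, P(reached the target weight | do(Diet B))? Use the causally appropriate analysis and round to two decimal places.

0.57

Diet C is higher inside every week-4 weight band stratum but Diet B is higher in aggregate. Whether to stratify depends on how week-4 weight band relates to the diet.
Week-4 weight band here is a post-treatment variable shaped by the diet; conditioning on it would introduce bias rather than remove it. The overall comparison is the causal one.
So P(outcome | do(Diet B)) is just the pooled rate for Diet B: 238/420 = 0.567.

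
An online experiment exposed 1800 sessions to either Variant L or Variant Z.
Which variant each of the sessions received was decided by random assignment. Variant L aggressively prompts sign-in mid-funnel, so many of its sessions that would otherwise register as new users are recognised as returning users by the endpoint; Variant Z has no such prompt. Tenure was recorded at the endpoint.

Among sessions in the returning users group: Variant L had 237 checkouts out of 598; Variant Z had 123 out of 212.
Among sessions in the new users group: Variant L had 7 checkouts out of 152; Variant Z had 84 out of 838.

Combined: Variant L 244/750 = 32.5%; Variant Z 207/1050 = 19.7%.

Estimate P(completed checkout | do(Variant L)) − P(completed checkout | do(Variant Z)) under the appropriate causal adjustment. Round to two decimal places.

User tenure here is a post-treatment variable shaped by the variant; conditioning on it would introduce bias rather than remove it. The overall comparison is the causal one.
The causal difference is the pooled difference: 0.325 − 0.197 = +0.128.

+0.13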